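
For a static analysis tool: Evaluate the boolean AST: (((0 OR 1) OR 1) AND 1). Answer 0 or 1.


Step 1: Evaluate inner node
  0 OR 1 = 1
Step 2: Evaluate next node
  1 OR 1 = 1
Step 3: Evaluate root node
  1 AND 1 = 1

1


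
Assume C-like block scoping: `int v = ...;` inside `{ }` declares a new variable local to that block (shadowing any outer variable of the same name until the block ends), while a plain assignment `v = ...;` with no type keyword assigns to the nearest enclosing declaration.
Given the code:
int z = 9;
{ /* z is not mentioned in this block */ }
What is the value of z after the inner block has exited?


Analyzing scoping rules:
Outer scope: declares z = 9
Inner block: z is neither redeclared nor assigned -> unchanged
After the block -> 9
Result: 9

9


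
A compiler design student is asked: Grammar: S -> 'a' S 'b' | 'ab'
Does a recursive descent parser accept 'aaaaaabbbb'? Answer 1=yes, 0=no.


Grammar accepts strings of the form a^n b^n (n >= 1)
Word: 'aaaaaabbbb'
Counting: 6 a's and 4 b's
Check: 6 == 4? No
Mismatch: a-count != b-count
Rejected

0


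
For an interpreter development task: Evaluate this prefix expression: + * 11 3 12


Parsing prefix expression: + * 11 3 12
Step 1: Innermost operation '* 11 3'
  11 * 3 = 33
Step 2: Outer operation '+ [33] 12'
  33 + 12 = 45

45


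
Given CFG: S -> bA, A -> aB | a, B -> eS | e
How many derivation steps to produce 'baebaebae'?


Grammar: S -> bA, A -> aB | a, B -> eS | e
Deriving 'baebaebae':
Step 1: S -> bA => bA
Step 2: A -> aB => baB
Step 3: B -> eS => baeS
Step 4: S -> bA => baebA
Step 5: A -> aB => baebaB
Step 6: B -> eS => baebaeS
Step 7: S -> bA => baebaebA
Step 8: A -> aB => baebaebaB
Step 9: B -> e => baebaebae
Total derivation steps: 9

9


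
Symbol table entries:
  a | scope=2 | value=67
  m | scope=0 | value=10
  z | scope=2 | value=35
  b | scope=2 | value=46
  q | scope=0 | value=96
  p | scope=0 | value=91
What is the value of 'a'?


Searching symbol table for 'a':
  a | scope=2 | value=67 <- MATCH
  m | scope=0 | value=10
  z | scope=2 | value=35
  b | scope=2 | value=46
  q | scope=0 | value=96
  p | scope=0 | value=91
Found 'a' at scope 2 with value 67

67


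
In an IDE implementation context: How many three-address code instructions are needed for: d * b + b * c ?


Expression: d * b + b * c
Generating three-address code (respecting * over +/- precedence):
  Instruction 1: t1 = d * b
  Instruction 2: t2 = b * c
  Instruction 3: t3 = t1 + t2
Total instructions: 3

3


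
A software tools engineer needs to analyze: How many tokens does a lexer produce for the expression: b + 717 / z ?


Scanning 'b + 717 / z'
Token 1: 'b' -> identifier
Token 2: '+' -> operator
Token 3: '717' -> integer_literal
Token 4: '/' -> operator
Token 5: 'z' -> identifier
Total tokens: 5

5


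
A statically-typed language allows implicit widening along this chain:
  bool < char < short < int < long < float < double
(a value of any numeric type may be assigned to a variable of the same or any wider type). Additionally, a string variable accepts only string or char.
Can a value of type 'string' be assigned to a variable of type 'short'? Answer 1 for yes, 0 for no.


Target variable type: short
Source value type: string
Rule: string cannot widen to any numeric type
Result: 0

0


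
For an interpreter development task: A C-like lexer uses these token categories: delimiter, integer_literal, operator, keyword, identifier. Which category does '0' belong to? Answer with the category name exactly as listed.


Token: '0'
Checking categories:
  identifier: no
  integer_literal: YES
  operator: no
  keyword: no
  delimiter: no
Category: integer_literal

integer_literal


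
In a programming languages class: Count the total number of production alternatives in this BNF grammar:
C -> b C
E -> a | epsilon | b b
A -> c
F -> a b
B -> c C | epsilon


Counting alternatives per rule:
  C: 1 alternative(s)
  E: 3 alternative(s)
  A: 1 alternative(s)
  F: 1 alternative(s)
  B: 2 alternative(s)
Sum: 1 + 3 + 1 + 1 + 2 = 8

8


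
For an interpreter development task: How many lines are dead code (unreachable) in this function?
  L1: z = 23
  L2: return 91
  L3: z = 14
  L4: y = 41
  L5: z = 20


Analyzing control flow:
  L1: reachable (before return)
  L2: reachable (return statement)
  L3: DEAD (after return at L2)
  L4: DEAD (after return at L2)
  L5: DEAD (after return at L2)
Return at L2, total lines = 5
Dead lines: L3 through L5
Count: 3

3


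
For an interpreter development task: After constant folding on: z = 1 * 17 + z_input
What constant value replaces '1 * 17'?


Identifying constant sub-expression:
  Original: z = 1 * 17 + z_input
  1 and 17 are both compile-time constants
  Evaluating: 1 * 17 = 17
  After folding: z = 17 + z_input

17


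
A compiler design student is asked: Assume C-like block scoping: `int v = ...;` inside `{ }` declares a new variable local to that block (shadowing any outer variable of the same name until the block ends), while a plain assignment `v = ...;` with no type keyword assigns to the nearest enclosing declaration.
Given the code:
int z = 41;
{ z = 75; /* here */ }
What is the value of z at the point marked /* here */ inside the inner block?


Analyzing scoping rules:
Outer scope: declares z = 41
Inner block: 'z = 75;' has no type keyword, so it is an assignment to the outer z (no shadowing)
Inside the block, after the assignment -> 75
Result: 75

75


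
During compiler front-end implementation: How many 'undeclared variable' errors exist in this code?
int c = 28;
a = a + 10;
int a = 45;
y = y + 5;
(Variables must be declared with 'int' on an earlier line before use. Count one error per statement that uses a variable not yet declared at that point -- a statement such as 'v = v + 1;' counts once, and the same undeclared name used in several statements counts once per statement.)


Scanning code line by line:
  Line 1: declare 'c' -> declared = ['c']
  Line 2: use 'a' -> ERROR (undeclared)
  Line 3: declare 'a' -> declared = ['a', 'c']
  Line 4: use 'y' -> ERROR (undeclared)
Total undeclared variable errors: 2

2


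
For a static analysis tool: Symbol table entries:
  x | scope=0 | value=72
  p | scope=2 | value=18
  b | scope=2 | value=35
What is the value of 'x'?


Searching symbol table for 'x':
  x | scope=0 | value=72 <- MATCH
  p | scope=2 | value=18
  b | scope=2 | value=35
Found 'x' at scope 0 with value 72

72


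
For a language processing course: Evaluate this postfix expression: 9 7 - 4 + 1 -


Processing tokens left to right:
Push 9, Push 7
Pop 9 and 7, compute 9 - 7 = 2, push 2
Push 4
Pop 2 and 4, compute 2 + 4 = 6, push 6
Push 1
Pop 6 and 1, compute 6 - 1 = 5, push 5
Stack result: 5

5


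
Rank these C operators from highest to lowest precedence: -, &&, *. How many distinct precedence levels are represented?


Looking up precedence for each operator:
  - -> precedence 5
  && -> precedence 2
  * -> precedence 6
Sorted highest to lowest: *, -, &&
Distinct precedence values: [6, 5, 2]
Number of distinct levels: 3

3


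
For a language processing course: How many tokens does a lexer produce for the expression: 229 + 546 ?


Scanning '229 + 546'
Token 1: '229' -> integer_literal
Token 2: '+' -> operator
Token 3: '546' -> integer_literal
Total tokens: 3

3


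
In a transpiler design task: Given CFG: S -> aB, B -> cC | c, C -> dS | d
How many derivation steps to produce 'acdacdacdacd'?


Grammar: S -> aB, B -> cC | c, C -> dS | d
Deriving 'acdacdacdacd':
Step 1: S -> aB => aB
Step 2: B -> cC => acC
Step 3: C -> dS => acdS
Step 4: S -> aB => acdaB
Step 5: B -> cC => acdacC
Step 6: C -> dS => acdacdS
Step 7: S -> aB => acdacdaB
Step 8: B -> cC => acdacdacC
Step 9: C -> dS => acdacdacdS
Step 10: S -> aB => acdacdacdaB
Step 11: B -> cC => acdacdacdacC
Step 12: C -> d => acdacdacdacd
Total derivation steps: 12

12


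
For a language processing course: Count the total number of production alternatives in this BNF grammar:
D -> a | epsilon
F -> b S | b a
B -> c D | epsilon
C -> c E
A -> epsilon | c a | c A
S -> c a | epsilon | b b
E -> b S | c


Counting alternatives per rule:
  D: 2 alternative(s)
  F: 2 alternative(s)
  B: 2 alternative(s)
  C: 1 alternative(s)
  A: 3 alternative(s)
  S: 3 alternative(s)
  E: 2 alternative(s)
Sum: 2 + 2 + 2 + 1 + 3 + 3 + 2 = 15

15


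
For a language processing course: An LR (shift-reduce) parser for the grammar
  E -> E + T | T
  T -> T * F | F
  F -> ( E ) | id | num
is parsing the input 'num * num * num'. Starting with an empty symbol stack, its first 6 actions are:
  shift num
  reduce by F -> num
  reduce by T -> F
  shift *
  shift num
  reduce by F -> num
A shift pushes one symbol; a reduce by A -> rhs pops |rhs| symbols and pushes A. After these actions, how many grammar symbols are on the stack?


Tracking the symbol stack through each action:
  Action 1: shift 'num' : push -> stack = [num] (size 1)
  Action 2: reduce by F -> num : pop 1, push F -> stack = [F] (size 1)
  Action 3: reduce by T -> F : pop 1, push T -> stack = [T] (size 1)
  Action 4: shift '*' : push -> stack = [T, *] (size 2)
  Action 5: shift 'num' : push -> stack = [T, *, num] (size 3)
  Action 6: reduce by F -> num : pop 1, push F -> stack = [T, *, F] (size 3)
Final stack size: 3

3


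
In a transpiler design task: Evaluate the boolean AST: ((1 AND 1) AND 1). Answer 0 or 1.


Step 1: Evaluate inner node
  1 AND 1 = 1
Step 2: Evaluate root node
  1 AND 1 = 1

1


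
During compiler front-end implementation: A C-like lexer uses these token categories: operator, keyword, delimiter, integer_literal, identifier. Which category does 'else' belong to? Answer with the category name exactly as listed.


Token: 'else'
Checking categories:
  identifier: no
  integer_literal: no
  operator: no
  keyword: YES
  delimiter: no
Category: keyword

keyword


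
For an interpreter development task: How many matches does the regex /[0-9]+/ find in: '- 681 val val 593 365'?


Pattern: /[0-9]+/ (int literals)
Input: '- 681 val val 593 365'
Scanning for matches:
  Match 1: '681'
  Match 2: '593'
  Match 3: '365'
Total matches: 3

3


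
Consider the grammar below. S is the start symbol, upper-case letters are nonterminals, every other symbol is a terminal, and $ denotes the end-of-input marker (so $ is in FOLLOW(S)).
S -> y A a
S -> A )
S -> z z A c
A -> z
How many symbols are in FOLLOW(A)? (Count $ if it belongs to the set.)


S is the start symbol and does not occur in any rule body, so FOLLOW(S) = {$}.
Examining every occurrence of A in a rule body:
  S -> y A a : A is followed by terminal 'a' -> add 'a'
  S -> A ) : A is followed by terminal ')' -> add ')'
  S -> z z A c : A is followed by terminal 'c' -> add 'c'
  A -> z : A does not occur in the body -> contributes nothing
FOLLOW(A) = {), a, c}
Count: 3

3


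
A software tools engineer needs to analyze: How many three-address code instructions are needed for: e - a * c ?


Expression: e - a * c
Generating three-address code (respecting * over +/- precedence):
  Instruction 1: t1 = a * c
  Instruction 2: t2 = e - t1
Total instructions: 2

2


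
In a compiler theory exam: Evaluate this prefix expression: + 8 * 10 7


Parsing prefix expression: + 8 * 10 7
Step 1: Innermost operation '* 10 7'
  10 * 7 = 70
Step 2: Outer operation '+ 8 [70]'
  8 + 70 = 78

78


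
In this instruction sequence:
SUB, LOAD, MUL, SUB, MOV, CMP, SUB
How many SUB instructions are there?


Scanning instruction sequence for SUB:
  Position 1: SUB <- MATCH
  Position 2: LOAD
  Position 3: MUL
  Position 4: SUB <- MATCH
  Position 5: MOV
  Position 6: CMP
  Position 7: SUB <- MATCH
Matches at positions: [1, 4, 7]
Total SUB count: 3

3


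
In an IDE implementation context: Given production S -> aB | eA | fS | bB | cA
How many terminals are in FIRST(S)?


Production: S -> aB | eA | fS | bB | cA
Examining each alternative for leading terminals:
  S -> aB : first terminal = 'a'
  S -> eA : first terminal = 'e'
  S -> fS : first terminal = 'f'
  S -> bB : first terminal = 'b'
  S -> cA : first terminal = 'c'
FIRST(S) = {a, b, c, e, f}
Count: 5

5


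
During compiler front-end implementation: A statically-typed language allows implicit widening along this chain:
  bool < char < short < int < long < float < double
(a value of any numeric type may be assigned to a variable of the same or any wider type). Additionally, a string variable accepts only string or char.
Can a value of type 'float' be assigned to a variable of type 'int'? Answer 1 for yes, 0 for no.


Target variable type: int
Source value type: float
Numeric ranks: float=5, int=3
Widening allowed iff rank(source) <= rank(target): 5 <= 3? No
Result: 0

0


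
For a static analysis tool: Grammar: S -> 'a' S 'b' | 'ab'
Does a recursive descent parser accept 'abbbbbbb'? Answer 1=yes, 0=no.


Grammar accepts strings of the form a^n b^n (n >= 1)
Word: 'abbbbbbb'
Counting: 1 a's and 7 b's
Check: 1 == 7? No
Mismatch: a-count != b-count
Rejected

0


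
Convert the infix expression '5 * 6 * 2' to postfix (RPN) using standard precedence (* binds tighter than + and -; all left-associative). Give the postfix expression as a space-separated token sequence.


Applying the shunting-yard algorithm:
  Operand 5 -> output
  Push '*' onto operator stack -> op-stack: [*]
  Operand 6 -> output
  See '*' (prec 2); top '*' (prec 2) >= it -> pop '*' to output
  Push '*' onto operator stack -> op-stack: [*]
  Operand 2 -> output
  End of input: pop '*' to output
Postfix result: 5 6 * 2 *

5 6 * 2 *


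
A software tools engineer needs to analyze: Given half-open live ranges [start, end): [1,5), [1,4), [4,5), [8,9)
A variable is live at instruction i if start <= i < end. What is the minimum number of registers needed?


Live ranges:
  Var0: [1, 5)
  Var1: [1, 4)
  Var2: [4, 5)
  Var3: [8, 9)
Sweep-line events (position, delta, active):
  pos=1 start -> active=1
  pos=1 start -> active=2
  pos=4 end -> active=1
  pos=4 start -> active=2
  pos=5 end -> active=1
  pos=5 end -> active=0
  pos=8 start -> active=1
  pos=9 end -> active=0
Maximum simultaneous active: 2
Minimum registers needed: 2

2


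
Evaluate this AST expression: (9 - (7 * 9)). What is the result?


Expression: (9 - (7 * 9))
Evaluating step by step:
  7 * 9 = 63
  9 - 63 = -54
Result: -54

-54


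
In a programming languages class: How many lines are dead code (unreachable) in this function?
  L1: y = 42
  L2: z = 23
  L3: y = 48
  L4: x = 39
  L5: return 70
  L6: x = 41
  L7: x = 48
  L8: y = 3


Analyzing control flow:
  L1: reachable (before return)
  L2: reachable (before return)
  L3: reachable (before return)
  L4: reachable (before return)
  L5: reachable (return statement)
  L6: DEAD (after return at L5)
  L7: DEAD (after return at L5)
  L8: DEAD (after return at L5)
Return at L5, total lines = 8
Dead lines: L6 through L8
Count: 3

3


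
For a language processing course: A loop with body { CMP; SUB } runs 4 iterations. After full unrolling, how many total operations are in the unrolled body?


Loop body operations: CMP, SUB (2 ops per iteration)
Unrolling 4 iterations:
  Iteration 1: CMP, SUB (2 ops)
  Iteration 2: CMP, SUB (2 ops)
  Iteration 3: CMP, SUB (2 ops)
  Iteration 4: CMP, SUB (2 ops)
Total: 4 iterations * 2 ops/iter = 8 operations

8


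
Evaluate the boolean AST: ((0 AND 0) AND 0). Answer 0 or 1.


Step 1: Evaluate inner node
  0 AND 0 = 0
Step 2: Evaluate root node
  0 AND 0 = 0

0


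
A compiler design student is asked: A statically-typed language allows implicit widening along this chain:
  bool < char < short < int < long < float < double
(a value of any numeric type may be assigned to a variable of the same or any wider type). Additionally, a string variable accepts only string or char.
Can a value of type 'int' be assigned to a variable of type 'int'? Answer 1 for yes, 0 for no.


Target variable type: int
Source value type: int
Numeric ranks: int=3, int=3
Widening allowed iff rank(source) <= rank(target): 3 <= 3? Yes
Result: 1

1


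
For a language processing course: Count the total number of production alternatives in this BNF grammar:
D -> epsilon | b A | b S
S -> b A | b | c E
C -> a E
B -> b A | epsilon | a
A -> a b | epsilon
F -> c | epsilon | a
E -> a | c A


Counting alternatives per rule:
  D: 3 alternative(s)
  S: 3 alternative(s)
  C: 1 alternative(s)
  B: 3 alternative(s)
  A: 2 alternative(s)
  F: 3 alternative(s)
  E: 2 alternative(s)
Sum: 3 + 3 + 1 + 3 + 2 + 3 + 2 = 17

17


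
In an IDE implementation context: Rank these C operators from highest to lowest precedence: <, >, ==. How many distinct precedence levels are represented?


Looking up precedence for each operator:
  < -> precedence 4
  > -> precedence 4
  == -> precedence 3
Sorted highest to lowest: <, >, ==
Distinct precedence values: [4, 3]
Number of distinct levels: 2

2


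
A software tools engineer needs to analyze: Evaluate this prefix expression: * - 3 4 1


Parsing prefix expression: * - 3 4 1
Step 1: Innermost operation '- 3 4'
  3 - 4 = -1
Step 2: Outer operation '* [-1] 1'
  -1 * 1 = -1

-1


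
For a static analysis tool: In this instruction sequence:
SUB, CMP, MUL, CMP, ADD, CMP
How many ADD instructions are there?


Scanning instruction sequence for ADD:
  Position 1: SUB
  Position 2: CMP
  Position 3: MUL
  Position 4: CMP
  Position 5: ADD <- MATCH
  Position 6: CMP
Matches at positions: [5]
Total ADD count: 1

1


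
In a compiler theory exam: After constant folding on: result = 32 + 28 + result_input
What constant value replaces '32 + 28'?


Identifying constant sub-expression:
  Original: result = 32 + 28 + result_input
  32 and 28 are both compile-time constants
  Evaluating: 32 + 28 = 60
  After folding: result = 60 + result_input

60


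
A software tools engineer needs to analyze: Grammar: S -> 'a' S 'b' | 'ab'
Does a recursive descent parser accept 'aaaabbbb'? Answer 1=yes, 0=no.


Grammar accepts strings of the form a^n b^n (n >= 1)
Word: 'aaaabbbb'
Counting: 4 a's and 4 b's
Check: 4 == 4? Yes
Derivation (S -> aSb applied 3 time(s), then S -> ab): S => aSb => aaSbb => aaaSbbb => aaaabbbb
Accepted

1


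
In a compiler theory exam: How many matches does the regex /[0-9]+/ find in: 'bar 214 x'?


Pattern: /[0-9]+/ (int literals)
Input: 'bar 214 x'
Scanning for matches:
  Match 1: '214'
Total matches: 1

1


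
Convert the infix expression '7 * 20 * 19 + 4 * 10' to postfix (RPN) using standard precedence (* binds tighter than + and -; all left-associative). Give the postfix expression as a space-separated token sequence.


Applying the shunting-yard algorithm:
  Operand 7 -> output
  Push '*' onto operator stack -> op-stack: [*]
  Operand 20 -> output
  See '*' (prec 2); top '*' (prec 2) >= it -> pop '*' to output
  Push '*' onto operator stack -> op-stack: [*]
  Operand 19 -> output
  See '+' (prec 1); top '*' (prec 2) >= it -> pop '*' to output
  Push '+' onto operator stack -> op-stack: [+]
  Operand 4 -> output
  Push '*' onto operator stack -> op-stack: [+, *]
  Operand 10 -> output
  End of input: pop '*' to output
  End of input: pop '+' to output
Postfix result: 7 20 * 19 * 4 10 * +

7 20 * 19 * 4 10 * +


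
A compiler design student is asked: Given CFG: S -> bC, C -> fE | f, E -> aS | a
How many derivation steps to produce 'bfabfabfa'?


Grammar: S -> bC, C -> fE | f, E -> aS | a
Deriving 'bfabfabfa':
Step 1: S -> bC => bC
Step 2: C -> fE => bfE
Step 3: E -> aS => bfaS
Step 4: S -> bC => bfabC
Step 5: C -> fE => bfabfE
Step 6: E -> aS => bfabfaS
Step 7: S -> bC => bfabfabC
Step 8: C -> fE => bfabfabfE
Step 9: E -> a => bfabfabfa
Total derivation steps: 9

9


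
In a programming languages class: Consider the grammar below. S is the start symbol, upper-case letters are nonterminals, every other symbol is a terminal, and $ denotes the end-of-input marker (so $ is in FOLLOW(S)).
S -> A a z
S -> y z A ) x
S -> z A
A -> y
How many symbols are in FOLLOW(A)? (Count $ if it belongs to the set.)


S is the start symbol and does not occur in any rule body, so FOLLOW(S) = {$}.
Examining every occurrence of A in a rule body:
  S -> A a z : A is followed by terminal 'a' -> add 'a'
  S -> y z A ) x : A is followed by terminal ')' -> add ')'
  S -> z A : A is at the right end -> add FOLLOW(S) = {$}
  A -> y : A does not occur in the body -> contributes nothing
FOLLOW(A) = {), a, $}
Count: 3

3


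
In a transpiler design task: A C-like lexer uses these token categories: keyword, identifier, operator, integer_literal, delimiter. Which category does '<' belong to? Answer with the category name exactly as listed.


Token: '<'
Checking categories:
  identifier: no
  integer_literal: no
  operator: YES
  keyword: no
  delimiter: no
Category: operator

operator


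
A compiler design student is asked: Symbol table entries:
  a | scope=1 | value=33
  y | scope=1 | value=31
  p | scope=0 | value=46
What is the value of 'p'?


Searching symbol table for 'p':
  a | scope=1 | value=33
  y | scope=1 | value=31
  p | scope=0 | value=46 <- MATCH
Found 'p' at scope 0 with value 46

46


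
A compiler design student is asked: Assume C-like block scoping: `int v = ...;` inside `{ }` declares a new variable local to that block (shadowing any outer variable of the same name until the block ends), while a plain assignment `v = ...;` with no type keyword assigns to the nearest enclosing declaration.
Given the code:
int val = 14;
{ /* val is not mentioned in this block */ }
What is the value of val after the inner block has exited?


Analyzing scoping rules:
Outer scope: declares val = 14
Inner block: val is neither redeclared nor assigned -> unchanged
After the block -> 14
Result: 14

14


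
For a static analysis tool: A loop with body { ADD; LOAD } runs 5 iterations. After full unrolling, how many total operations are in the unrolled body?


Loop body operations: ADD, LOAD (2 ops per iteration)
Unrolling 5 iterations:
  Iteration 1: ADD, LOAD (2 ops)
  Iteration 2: ADD, LOAD (2 ops)
  Iteration 3: ADD, LOAD (2 ops)
  Iteration 4: ADD, LOAD (2 ops)
  Iteration 5: ADD, LOAD (2 ops)
Total: 5 iterations * 2 ops/iter = 10 operations

10


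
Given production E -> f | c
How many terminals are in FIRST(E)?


Production: E -> f | c
Examining each alternative for leading terminals:
  E -> f : first terminal = 'f'
  E -> c : first terminal = 'c'
FIRST(E) = {c, f}
Count: 2

2


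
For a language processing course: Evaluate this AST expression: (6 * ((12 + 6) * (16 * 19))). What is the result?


Expression: (6 * ((12 + 6) * (16 * 19)))
Evaluating step by step:
  12 + 6 = 18
  16 * 19 = 304
  18 * 304 = 5472
  6 * 5472 = 32832
Result: 32832

32832


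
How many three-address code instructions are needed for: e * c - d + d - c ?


Expression: e * c - d + d - c
Generating three-address code (respecting * over +/- precedence):
  Instruction 1: t1 = e * c
  Instruction 2: t2 = t1 - d
  Instruction 3: t3 = t2 + d
  Instruction 4: t4 = t3 - c
Total instructions: 4

4


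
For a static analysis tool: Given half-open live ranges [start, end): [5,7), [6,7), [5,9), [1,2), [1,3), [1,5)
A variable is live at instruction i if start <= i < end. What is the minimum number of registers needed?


Live ranges:
  Var0: [5, 7)
  Var1: [6, 7)
  Var2: [5, 9)
  Var3: [1, 2)
  Var4: [1, 3)
  Var5: [1, 5)
Sweep-line events (position, delta, active):
  pos=1 start -> active=1
  pos=1 start -> active=2
  pos=1 start -> active=3
  pos=2 end -> active=2
  pos=3 end -> active=1
  pos=5 end -> active=0
  pos=5 start -> active=1
  pos=5 start -> active=2
  pos=6 start -> active=3
  pos=7 end -> active=2
  pos=7 end -> active=1
  pos=9 end -> active=0
Maximum simultaneous active: 3
Minimum registers needed: 3

3


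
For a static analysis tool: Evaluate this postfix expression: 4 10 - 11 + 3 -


Processing tokens left to right:
Push 4, Push 10
Pop 4 and 10, compute 4 - 10 = -6, push -6
Push 11
Pop -6 and 11, compute -6 + 11 = 5, push 5
Push 3
Pop 5 and 3, compute 5 - 3 = 2, push 2
Stack result: 2

2


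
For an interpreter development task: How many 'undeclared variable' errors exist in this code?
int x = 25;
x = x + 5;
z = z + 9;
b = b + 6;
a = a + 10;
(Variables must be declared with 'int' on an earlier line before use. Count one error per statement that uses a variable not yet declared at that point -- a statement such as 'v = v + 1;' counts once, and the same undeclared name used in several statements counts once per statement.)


Scanning code line by line:
  Line 1: declare 'x' -> declared = ['x']
  Line 2: use 'x' -> OK (declared)
  Line 3: use 'z' -> ERROR (undeclared)
  Line 4: use 'b' -> ERROR (undeclared)
  Line 5: use 'a' -> ERROR (undeclared)
Total undeclared variable errors: 3

3


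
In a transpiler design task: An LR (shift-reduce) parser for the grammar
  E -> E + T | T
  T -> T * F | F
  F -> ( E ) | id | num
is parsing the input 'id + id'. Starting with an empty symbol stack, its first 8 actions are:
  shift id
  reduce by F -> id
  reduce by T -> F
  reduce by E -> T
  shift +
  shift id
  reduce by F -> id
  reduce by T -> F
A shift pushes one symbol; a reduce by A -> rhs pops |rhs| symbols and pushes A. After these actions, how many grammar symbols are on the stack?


Tracking the symbol stack through each action:
  Action 1: shift 'id' : push -> stack = [id] (size 1)
  Action 2: reduce by F -> id : pop 1, push F -> stack = [F] (size 1)
  Action 3: reduce by T -> F : pop 1, push T -> stack = [T] (size 1)
  Action 4: reduce by E -> T : pop 1, push E -> stack = [E] (size 1)
  Action 5: shift '+' : push -> stack = [E, +] (size 2)
  Action 6: shift 'id' : push -> stack = [E, +, id] (size 3)
  Action 7: reduce by F -> id : pop 1, push F -> stack = [E, +, F] (size 3)
  Action 8: reduce by T -> F : pop 1, push T -> stack = [E, +, T] (size 3)
Final stack size: 3

3


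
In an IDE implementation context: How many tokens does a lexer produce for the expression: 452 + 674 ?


Scanning '452 + 674'
Token 1: '452' -> integer_literal
Token 2: '+' -> operator
Token 3: '674' -> integer_literal
Total tokens: 3

3


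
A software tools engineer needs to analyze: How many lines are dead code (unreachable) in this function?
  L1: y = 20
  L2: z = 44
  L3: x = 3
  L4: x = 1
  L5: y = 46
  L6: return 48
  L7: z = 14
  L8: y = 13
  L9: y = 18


Analyzing control flow:
  L1: reachable (before return)
  L2: reachable (before return)
  L3: reachable (before return)
  L4: reachable (before return)
  L5: reachable (before return)
  L6: reachable (return statement)
  L7: DEAD (after return at L6)
  L8: DEAD (after return at L6)
  L9: DEAD (after return at L6)
Return at L6, total lines = 9
Dead lines: L7 through L9
Count: 3

3


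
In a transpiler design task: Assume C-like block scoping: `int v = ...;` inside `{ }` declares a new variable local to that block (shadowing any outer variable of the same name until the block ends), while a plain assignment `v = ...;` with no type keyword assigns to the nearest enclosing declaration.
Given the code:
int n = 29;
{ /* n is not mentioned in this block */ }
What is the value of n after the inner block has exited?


Analyzing scoping rules:
Outer scope: declares n = 29
Inner block: n is neither redeclared nor assigned -> unchanged
After the block -> 29
Result: 29

29


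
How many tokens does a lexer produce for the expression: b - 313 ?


Scanning 'b - 313'
Token 1: 'b' -> identifier
Token 2: '-' -> operator
Token 3: '313' -> integer_literal
Total tokens: 3

3


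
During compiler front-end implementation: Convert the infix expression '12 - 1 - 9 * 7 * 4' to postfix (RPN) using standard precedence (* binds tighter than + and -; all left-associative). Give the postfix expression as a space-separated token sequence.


Applying the shunting-yard algorithm:
  Operand 12 -> output
  Push '-' onto operator stack -> op-stack: [-]
  Operand 1 -> output
  See '-' (prec 1); top '-' (prec 1) >= it -> pop '-' to output
  Push '-' onto operator stack -> op-stack: [-]
  Operand 9 -> output
  Push '*' onto operator stack -> op-stack: [-, *]
  Operand 7 -> output
  See '*' (prec 2); top '*' (prec 2) >= it -> pop '*' to output
  Push '*' onto operator stack -> op-stack: [-, *]
  Operand 4 -> output
  End of input: pop '*' to output
  End of input: pop '-' to output
Postfix result: 12 1 - 9 7 * 4 * -

12 1 - 9 7 * 4 * -


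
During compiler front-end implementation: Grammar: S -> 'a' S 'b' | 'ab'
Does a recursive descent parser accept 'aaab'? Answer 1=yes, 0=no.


Grammar accepts strings of the form a^n b^n (n >= 1)
Word: 'aaab'
Counting: 3 a's and 1 b's
Check: 3 == 1? No
Mismatch: a-count != b-count
Rejected

0


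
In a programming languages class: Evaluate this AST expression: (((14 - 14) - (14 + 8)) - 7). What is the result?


Expression: (((14 - 14) - (14 + 8)) - 7)
Evaluating step by step:
  14 - 14 = 0
  14 + 8 = 22
  0 - 22 = -22
  -22 - 7 = -29
Result: -29

-29


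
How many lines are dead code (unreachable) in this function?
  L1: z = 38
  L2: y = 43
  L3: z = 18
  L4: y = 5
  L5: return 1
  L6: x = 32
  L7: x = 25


Analyzing control flow:
  L1: reachable (before return)
  L2: reachable (before return)
  L3: reachable (before return)
  L4: reachable (before return)
  L5: reachable (return statement)
  L6: DEAD (after return at L5)
  L7: DEAD (after return at L5)
Return at L5, total lines = 7
Dead lines: L6 through L7
Count: 2

2


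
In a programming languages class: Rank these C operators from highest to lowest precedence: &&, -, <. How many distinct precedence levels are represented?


Looking up precedence for each operator:
  && -> precedence 2
  - -> precedence 5
  < -> precedence 4
Sorted highest to lowest: -, <, &&
Distinct precedence values: [5, 4, 2]
Number of distinct levels: 3

3


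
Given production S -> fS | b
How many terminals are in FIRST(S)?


Production: S -> fS | b
Examining each alternative for leading terminals:
  S -> fS : first terminal = 'f'
  S -> b : first terminal = 'b'
FIRST(S) = {b, f}
Count: 2

2


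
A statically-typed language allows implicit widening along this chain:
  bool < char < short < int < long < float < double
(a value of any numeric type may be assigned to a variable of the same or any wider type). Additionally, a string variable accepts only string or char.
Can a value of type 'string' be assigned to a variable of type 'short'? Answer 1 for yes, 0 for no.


Target variable type: short
Source value type: string
Rule: string cannot widen to any numeric type
Result: 0

0


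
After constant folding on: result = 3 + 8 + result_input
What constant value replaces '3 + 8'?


Identifying constant sub-expression:
  Original: result = 3 + 8 + result_input
  3 and 8 are both compile-time constants
  Evaluating: 3 + 8 = 11
  After folding: result = 11 + result_input

11


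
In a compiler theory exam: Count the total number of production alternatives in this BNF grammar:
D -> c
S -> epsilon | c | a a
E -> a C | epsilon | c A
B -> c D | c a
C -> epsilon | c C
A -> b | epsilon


Counting alternatives per rule:
  D: 1 alternative(s)
  S: 3 alternative(s)
  E: 3 alternative(s)
  B: 2 alternative(s)
  C: 2 alternative(s)
  A: 2 alternative(s)
Sum: 1 + 3 + 3 + 2 + 2 + 2 = 13

13


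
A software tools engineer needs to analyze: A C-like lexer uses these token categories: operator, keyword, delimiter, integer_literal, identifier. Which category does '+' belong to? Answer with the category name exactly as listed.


Token: '+'
Checking categories:
  identifier: no
  integer_literal: no
  operator: YES
  keyword: no
  delimiter: no
Category: operator

operator


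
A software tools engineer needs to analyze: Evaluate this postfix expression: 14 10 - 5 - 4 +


Processing tokens left to right:
Push 14, Push 10
Pop 14 and 10, compute 14 - 10 = 4, push 4
Push 5
Pop 4 and 5, compute 4 - 5 = -1, push -1
Push 4
Pop -1 and 4, compute -1 + 4 = 3, push 3
Stack result: 3

3


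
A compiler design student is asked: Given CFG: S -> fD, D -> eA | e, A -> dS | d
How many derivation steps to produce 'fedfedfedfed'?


Grammar: S -> fD, D -> eA | e, A -> dS | d
Deriving 'fedfedfedfed':
Step 1: S -> fD => fD
Step 2: D -> eA => feA
Step 3: A -> dS => fedS
Step 4: S -> fD => fedfD
Step 5: D -> eA => fedfeA
Step 6: A -> dS => fedfedS
Step 7: S -> fD => fedfedfD
Step 8: D -> eA => fedfedfeA
Step 9: A -> dS => fedfedfedS
Step 10: S -> fD => fedfedfedfD
Step 11: D -> eA => fedfedfedfeA
Step 12: A -> d => fedfedfedfed
Total derivation steps: 12

12


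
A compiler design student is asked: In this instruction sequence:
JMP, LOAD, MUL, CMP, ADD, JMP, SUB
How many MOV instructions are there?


Scanning instruction sequence for MOV:
  Position 1: JMP
  Position 2: LOAD
  Position 3: MUL
  Position 4: CMP
  Position 5: ADD
  Position 6: JMP
  Position 7: SUB
Matches at positions: []
Total MOV count: 0

0


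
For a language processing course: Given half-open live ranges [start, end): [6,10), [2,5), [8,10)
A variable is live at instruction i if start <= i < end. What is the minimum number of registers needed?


Live ranges:
  Var0: [6, 10)
  Var1: [2, 5)
  Var2: [8, 10)
Sweep-line events (position, delta, active):
  pos=2 start -> active=1
  pos=5 end -> active=0
  pos=6 start -> active=1
  pos=8 start -> active=2
  pos=10 end -> active=1
  pos=10 end -> active=0
Maximum simultaneous active: 2
Minimum registers needed: 2

2


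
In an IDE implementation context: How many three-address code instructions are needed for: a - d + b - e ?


Expression: a - d + b - e
Generating three-address code (respecting * over +/- precedence):
  Instruction 1: t1 = a - d
  Instruction 2: t2 = t1 + b
  Instruction 3: t3 = t2 - e
Total instructions: 3

3


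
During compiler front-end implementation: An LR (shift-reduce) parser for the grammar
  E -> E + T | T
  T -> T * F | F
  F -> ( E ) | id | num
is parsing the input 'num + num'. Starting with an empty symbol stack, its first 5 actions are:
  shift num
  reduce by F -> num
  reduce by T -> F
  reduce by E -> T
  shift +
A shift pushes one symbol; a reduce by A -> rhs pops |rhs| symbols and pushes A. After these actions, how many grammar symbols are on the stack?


Tracking the symbol stack through each action:
  Action 1: shift 'num' : push -> stack = [num] (size 1)
  Action 2: reduce by F -> num : pop 1, push F -> stack = [F] (size 1)
  Action 3: reduce by T -> F : pop 1, push T -> stack = [T] (size 1)
  Action 4: reduce by E -> T : pop 1, push E -> stack = [E] (size 1)
  Action 5: shift '+' : push -> stack = [E, +] (size 2)
Final stack size: 2

2


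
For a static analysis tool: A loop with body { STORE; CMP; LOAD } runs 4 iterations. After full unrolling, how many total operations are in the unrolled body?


Loop body operations: STORE, CMP, LOAD (3 ops per iteration)
Unrolling 4 iterations:
  Iteration 1: STORE, CMP, LOAD (3 ops)
  Iteration 2: STORE, CMP, LOAD (3 ops)
  Iteration 3: STORE, CMP, LOAD (3 ops)
  Iteration 4: STORE, CMP, LOAD (3 ops)
Total: 4 iterations * 3 ops/iter = 12 operations

12


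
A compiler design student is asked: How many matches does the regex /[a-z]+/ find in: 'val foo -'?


Pattern: /[a-z]+/ (identifiers)
Input: 'val foo -'
Scanning for matches:
  Match 1: 'val'
  Match 2: 'foo'
Total matches: 2

2


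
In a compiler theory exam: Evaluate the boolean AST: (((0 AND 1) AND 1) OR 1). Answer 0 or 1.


Step 1: Evaluate inner node
  0 AND 1 = 0
Step 2: Evaluate next node
  0 AND 1 = 0
Step 3: Evaluate root node
  0 OR 1 = 1

1


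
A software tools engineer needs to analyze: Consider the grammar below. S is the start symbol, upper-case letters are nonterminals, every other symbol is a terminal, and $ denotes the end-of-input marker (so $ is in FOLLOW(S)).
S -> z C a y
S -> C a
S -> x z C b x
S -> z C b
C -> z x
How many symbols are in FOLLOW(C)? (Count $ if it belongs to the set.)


S is the start symbol and does not occur in any rule body, so FOLLOW(S) = {$}.
Examining every occurrence of C in a rule body:
  S -> z C a y : C is followed by terminal 'a' -> add 'a'
  S -> C a : C is followed by terminal 'a' -> add 'a' (already in the set)
  S -> x z C b x : C is followed by terminal 'b' -> add 'b'
  S -> z C b : C is followed by terminal 'b' -> add 'b' (already in the set)
  C -> z x : C does not occur in the body -> contributes nothing
FOLLOW(C) = {a, b}
Count: 2

2


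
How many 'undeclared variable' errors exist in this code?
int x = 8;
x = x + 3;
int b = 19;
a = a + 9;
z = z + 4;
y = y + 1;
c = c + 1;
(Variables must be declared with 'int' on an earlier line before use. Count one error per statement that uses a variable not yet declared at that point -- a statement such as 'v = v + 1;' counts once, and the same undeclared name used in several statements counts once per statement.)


Scanning code line by line:
  Line 1: declare 'x' -> declared = ['x']
  Line 2: use 'x' -> OK (declared)
  Line 3: declare 'b' -> declared = ['b', 'x']
  Line 4: use 'a' -> ERROR (undeclared)
  Line 5: use 'z' -> ERROR (undeclared)
  Line 6: use 'y' -> ERROR (undeclared)
  Line 7: use 'c' -> ERROR (undeclared)
Total undeclared variable errors: 4

4


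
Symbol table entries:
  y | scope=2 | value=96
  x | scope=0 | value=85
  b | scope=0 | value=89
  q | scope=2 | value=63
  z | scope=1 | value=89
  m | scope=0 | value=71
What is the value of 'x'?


Searching symbol table for 'x':
  y | scope=2 | value=96
  x | scope=0 | value=85 <- MATCH
  b | scope=0 | value=89
  q | scope=2 | value=63
  z | scope=1 | value=89
  m | scope=0 | value=71
Found 'x' at scope 0 with value 85

85


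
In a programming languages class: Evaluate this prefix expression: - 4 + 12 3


Parsing prefix expression: - 4 + 12 3
Step 1: Innermost operation '+ 12 3'
  12 + 3 = 15
Step 2: Outer operation '- 4 [15]'
  4 - 15 = -11

-11


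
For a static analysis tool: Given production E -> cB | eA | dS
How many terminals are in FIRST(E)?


Production: E -> cB | eA | dS
Examining each alternative for leading terminals:
  E -> cB : first terminal = 'c'
  E -> eA : first terminal = 'e'
  E -> dS : first terminal = 'd'
FIRST(E) = {c, d, e}
Count: 3

3


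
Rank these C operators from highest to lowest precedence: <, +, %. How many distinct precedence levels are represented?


Looking up precedence for each operator:
  < -> precedence 4
  + -> precedence 5
  % -> precedence 6
Sorted highest to lowest: %, +, <
Distinct precedence values: [6, 5, 4]
Number of distinct levels: 3

3


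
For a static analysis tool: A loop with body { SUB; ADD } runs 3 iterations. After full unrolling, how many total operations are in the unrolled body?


Loop body operations: SUB, ADD (2 ops per iteration)
Unrolling 3 iterations:
  Iteration 1: SUB, ADD (2 ops)
  Iteration 2: SUB, ADD (2 ops)
  Iteration 3: SUB, ADD (2 ops)
Total: 3 iterations * 2 ops/iter = 6 operations

6


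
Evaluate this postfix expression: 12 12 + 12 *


Processing tokens left to right:
Push 12, Push 12
Pop 12 and 12, compute 12 + 12 = 24, push 24
Push 12
Pop 24 and 12, compute 24 * 12 = 288, push 288
Stack result: 288

288


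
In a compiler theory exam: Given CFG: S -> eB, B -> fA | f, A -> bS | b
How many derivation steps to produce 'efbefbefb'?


Grammar: S -> eB, B -> fA | f, A -> bS | b
Deriving 'efbefbefb':
Step 1: S -> eB => eB
Step 2: B -> fA => efA
Step 3: A -> bS => efbS
Step 4: S -> eB => efbeB
Step 5: B -> fA => efbefA
Step 6: A -> bS => efbefbS
Step 7: S -> eB => efbefbeB
Step 8: B -> fA => efbefbefA
Step 9: A -> b => efbefbefb
Total derivation steps: 9

9


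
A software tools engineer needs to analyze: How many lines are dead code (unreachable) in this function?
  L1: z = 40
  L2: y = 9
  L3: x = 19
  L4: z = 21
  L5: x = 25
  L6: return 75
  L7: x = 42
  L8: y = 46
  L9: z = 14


Analyzing control flow:
  L1: reachable (before return)
  L2: reachable (before return)
  L3: reachable (before return)
  L4: reachable (before return)
  L5: reachable (before return)
  L6: reachable (return statement)
  L7: DEAD (after return at L6)
  L8: DEAD (after return at L6)
  L9: DEAD (after return at L6)
Return at L6, total lines = 9
Dead lines: L7 through L9
Count: 3

3
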